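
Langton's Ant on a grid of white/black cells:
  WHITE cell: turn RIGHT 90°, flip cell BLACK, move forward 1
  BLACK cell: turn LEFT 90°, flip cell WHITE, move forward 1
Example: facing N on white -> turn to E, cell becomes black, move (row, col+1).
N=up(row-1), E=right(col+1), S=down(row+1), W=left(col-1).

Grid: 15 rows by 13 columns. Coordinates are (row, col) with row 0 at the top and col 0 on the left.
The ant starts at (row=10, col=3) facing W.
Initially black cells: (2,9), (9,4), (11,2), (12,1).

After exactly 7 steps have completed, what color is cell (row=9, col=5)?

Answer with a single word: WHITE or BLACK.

Step 1: on WHITE (10,3): turn R to N, flip to black, move to (9,3). |black|=5
Step 2: on WHITE (9,3): turn R to E, flip to black, move to (9,4). |black|=6
Step 3: on BLACK (9,4): turn L to N, flip to white, move to (8,4). |black|=5
Step 4: on WHITE (8,4): turn R to E, flip to black, move to (8,5). |black|=6
Step 5: on WHITE (8,5): turn R to S, flip to black, move to (9,5). |black|=7
Step 6: on WHITE (9,5): turn R to W, flip to black, move to (9,4). |black|=8
Step 7: on WHITE (9,4): turn R to N, flip to black, move to (8,4). |black|=9

Answer: BLACK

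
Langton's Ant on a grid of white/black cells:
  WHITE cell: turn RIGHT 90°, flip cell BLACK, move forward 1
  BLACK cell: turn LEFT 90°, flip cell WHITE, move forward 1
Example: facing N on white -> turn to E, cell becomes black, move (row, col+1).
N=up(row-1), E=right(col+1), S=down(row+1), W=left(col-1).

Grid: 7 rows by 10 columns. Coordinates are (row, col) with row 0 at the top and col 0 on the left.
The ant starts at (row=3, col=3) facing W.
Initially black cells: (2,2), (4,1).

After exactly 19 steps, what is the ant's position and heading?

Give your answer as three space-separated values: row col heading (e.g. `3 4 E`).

Answer: 5 4 S

Derivation:
Step 1: on WHITE (3,3): turn R to N, flip to black, move to (2,3). |black|=3
Step 2: on WHITE (2,3): turn R to E, flip to black, move to (2,4). |black|=4
Step 3: on WHITE (2,4): turn R to S, flip to black, move to (3,4). |black|=5
Step 4: on WHITE (3,4): turn R to W, flip to black, move to (3,3). |black|=6
Step 5: on BLACK (3,3): turn L to S, flip to white, move to (4,3). |black|=5
Step 6: on WHITE (4,3): turn R to W, flip to black, move to (4,2). |black|=6
Step 7: on WHITE (4,2): turn R to N, flip to black, move to (3,2). |black|=7
Step 8: on WHITE (3,2): turn R to E, flip to black, move to (3,3). |black|=8
Step 9: on WHITE (3,3): turn R to S, flip to black, move to (4,3). |black|=9
Step 10: on BLACK (4,3): turn L to E, flip to white, move to (4,4). |black|=8
Step 11: on WHITE (4,4): turn R to S, flip to black, move to (5,4). |black|=9
Step 12: on WHITE (5,4): turn R to W, flip to black, move to (5,3). |black|=10
Step 13: on WHITE (5,3): turn R to N, flip to black, move to (4,3). |black|=11
Step 14: on WHITE (4,3): turn R to E, flip to black, move to (4,4). |black|=12
Step 15: on BLACK (4,4): turn L to N, flip to white, move to (3,4). |black|=11
Step 16: on BLACK (3,4): turn L to W, flip to white, move to (3,3). |black|=10
Step 17: on BLACK (3,3): turn L to S, flip to white, move to (4,3). |black|=9
Step 18: on BLACK (4,3): turn L to E, flip to white, move to (4,4). |black|=8
Step 19: on WHITE (4,4): turn R to S, flip to black, move to (5,4). |black|=9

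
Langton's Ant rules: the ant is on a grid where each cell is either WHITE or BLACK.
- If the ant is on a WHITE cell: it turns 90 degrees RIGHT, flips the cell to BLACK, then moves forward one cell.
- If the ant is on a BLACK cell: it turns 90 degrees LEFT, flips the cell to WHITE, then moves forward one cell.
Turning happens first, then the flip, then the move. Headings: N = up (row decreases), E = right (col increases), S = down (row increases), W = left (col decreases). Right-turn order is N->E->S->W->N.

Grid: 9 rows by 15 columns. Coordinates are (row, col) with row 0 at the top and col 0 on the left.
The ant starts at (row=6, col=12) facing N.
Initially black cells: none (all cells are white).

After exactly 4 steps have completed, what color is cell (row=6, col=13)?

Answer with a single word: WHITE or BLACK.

Answer: BLACK

Derivation:
Step 1: on WHITE (6,12): turn R to E, flip to black, move to (6,13). |black|=1
Step 2: on WHITE (6,13): turn R to S, flip to black, move to (7,13). |black|=2
Step 3: on WHITE (7,13): turn R to W, flip to black, move to (7,12). |black|=3
Step 4: on WHITE (7,12): turn R to N, flip to black, move to (6,12). |black|=4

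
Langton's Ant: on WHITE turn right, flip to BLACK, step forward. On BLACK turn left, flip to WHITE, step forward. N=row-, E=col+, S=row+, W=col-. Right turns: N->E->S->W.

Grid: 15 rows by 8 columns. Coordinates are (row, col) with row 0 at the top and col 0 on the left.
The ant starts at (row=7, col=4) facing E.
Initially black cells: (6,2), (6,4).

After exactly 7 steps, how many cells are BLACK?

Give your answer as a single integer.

Answer: 5

Derivation:
Step 1: on WHITE (7,4): turn R to S, flip to black, move to (8,4). |black|=3
Step 2: on WHITE (8,4): turn R to W, flip to black, move to (8,3). |black|=4
Step 3: on WHITE (8,3): turn R to N, flip to black, move to (7,3). |black|=5
Step 4: on WHITE (7,3): turn R to E, flip to black, move to (7,4). |black|=6
Step 5: on BLACK (7,4): turn L to N, flip to white, move to (6,4). |black|=5
Step 6: on BLACK (6,4): turn L to W, flip to white, move to (6,3). |black|=4
Step 7: on WHITE (6,3): turn R to N, flip to black, move to (5,3). |black|=5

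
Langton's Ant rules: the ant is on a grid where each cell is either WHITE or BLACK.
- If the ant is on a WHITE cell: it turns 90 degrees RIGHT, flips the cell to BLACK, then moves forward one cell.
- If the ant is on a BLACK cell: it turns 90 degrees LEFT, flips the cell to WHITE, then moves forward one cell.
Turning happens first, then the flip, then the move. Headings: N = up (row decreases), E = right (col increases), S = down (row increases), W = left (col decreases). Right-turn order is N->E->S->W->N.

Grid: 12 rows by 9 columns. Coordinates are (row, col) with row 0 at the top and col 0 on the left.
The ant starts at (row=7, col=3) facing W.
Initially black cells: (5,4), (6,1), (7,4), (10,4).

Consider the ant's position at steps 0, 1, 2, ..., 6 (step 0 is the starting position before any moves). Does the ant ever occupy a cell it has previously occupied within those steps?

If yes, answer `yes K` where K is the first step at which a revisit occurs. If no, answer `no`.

Answer: no

Derivation:
Step 1: on WHITE (7,3): turn R to N, flip to black, move to (6,3). |black|=5 — new cell
Step 2: on WHITE (6,3): turn R to E, flip to black, move to (6,4). |black|=6 — new cell
Step 3: on WHITE (6,4): turn R to S, flip to black, move to (7,4). |black|=7 — new cell
Step 4: on BLACK (7,4): turn L to E, flip to white, move to (7,5). |black|=6 — new cell
Step 5: on WHITE (7,5): turn R to S, flip to black, move to (8,5). |black|=7 — new cell
Step 6: on WHITE (8,5): turn R to W, flip to black, move to (8,4). |black|=8 — new cell
No revisit within 6 steps.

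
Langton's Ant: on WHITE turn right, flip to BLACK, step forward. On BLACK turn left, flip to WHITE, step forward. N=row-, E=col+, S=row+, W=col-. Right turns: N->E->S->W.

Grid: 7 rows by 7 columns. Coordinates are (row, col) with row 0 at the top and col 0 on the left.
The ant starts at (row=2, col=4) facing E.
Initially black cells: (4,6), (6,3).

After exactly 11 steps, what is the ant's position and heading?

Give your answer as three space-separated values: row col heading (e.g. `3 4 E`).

Answer: 0 3 N

Derivation:
Step 1: on WHITE (2,4): turn R to S, flip to black, move to (3,4). |black|=3
Step 2: on WHITE (3,4): turn R to W, flip to black, move to (3,3). |black|=4
Step 3: on WHITE (3,3): turn R to N, flip to black, move to (2,3). |black|=5
Step 4: on WHITE (2,3): turn R to E, flip to black, move to (2,4). |black|=6
Step 5: on BLACK (2,4): turn L to N, flip to white, move to (1,4). |black|=5
Step 6: on WHITE (1,4): turn R to E, flip to black, move to (1,5). |black|=6
Step 7: on WHITE (1,5): turn R to S, flip to black, move to (2,5). |black|=7
Step 8: on WHITE (2,5): turn R to W, flip to black, move to (2,4). |black|=8
Step 9: on WHITE (2,4): turn R to N, flip to black, move to (1,4). |black|=9
Step 10: on BLACK (1,4): turn L to W, flip to white, move to (1,3). |black|=8
Step 11: on WHITE (1,3): turn R to N, flip to black, move to (0,3). |black|=9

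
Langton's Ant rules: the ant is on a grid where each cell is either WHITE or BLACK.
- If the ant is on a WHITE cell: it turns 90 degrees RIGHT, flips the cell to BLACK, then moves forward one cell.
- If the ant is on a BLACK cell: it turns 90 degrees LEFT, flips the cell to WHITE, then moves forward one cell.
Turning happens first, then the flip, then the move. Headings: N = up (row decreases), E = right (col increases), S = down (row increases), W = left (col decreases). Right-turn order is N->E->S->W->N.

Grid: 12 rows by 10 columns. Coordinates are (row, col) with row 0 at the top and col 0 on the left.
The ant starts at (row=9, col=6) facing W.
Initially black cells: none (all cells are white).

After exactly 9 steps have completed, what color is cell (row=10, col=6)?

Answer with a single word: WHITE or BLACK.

Step 1: on WHITE (9,6): turn R to N, flip to black, move to (8,6). |black|=1
Step 2: on WHITE (8,6): turn R to E, flip to black, move to (8,7). |black|=2
Step 3: on WHITE (8,7): turn R to S, flip to black, move to (9,7). |black|=3
Step 4: on WHITE (9,7): turn R to W, flip to black, move to (9,6). |black|=4
Step 5: on BLACK (9,6): turn L to S, flip to white, move to (10,6). |black|=3
Step 6: on WHITE (10,6): turn R to W, flip to black, move to (10,5). |black|=4
Step 7: on WHITE (10,5): turn R to N, flip to black, move to (9,5). |black|=5
Step 8: on WHITE (9,5): turn R to E, flip to black, move to (9,6). |black|=6
Step 9: on WHITE (9,6): turn R to S, flip to black, move to (10,6). |black|=7

Answer: BLACK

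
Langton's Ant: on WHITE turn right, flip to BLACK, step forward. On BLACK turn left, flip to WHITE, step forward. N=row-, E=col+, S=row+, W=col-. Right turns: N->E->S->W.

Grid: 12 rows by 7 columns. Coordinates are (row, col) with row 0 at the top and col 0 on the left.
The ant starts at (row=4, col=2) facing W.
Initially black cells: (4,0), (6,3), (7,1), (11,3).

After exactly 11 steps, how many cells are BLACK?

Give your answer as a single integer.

Answer: 11

Derivation:
Step 1: on WHITE (4,2): turn R to N, flip to black, move to (3,2). |black|=5
Step 2: on WHITE (3,2): turn R to E, flip to black, move to (3,3). |black|=6
Step 3: on WHITE (3,3): turn R to S, flip to black, move to (4,3). |black|=7
Step 4: on WHITE (4,3): turn R to W, flip to black, move to (4,2). |black|=8
Step 5: on BLACK (4,2): turn L to S, flip to white, move to (5,2). |black|=7
Step 6: on WHITE (5,2): turn R to W, flip to black, move to (5,1). |black|=8
Step 7: on WHITE (5,1): turn R to N, flip to black, move to (4,1). |black|=9
Step 8: on WHITE (4,1): turn R to E, flip to black, move to (4,2). |black|=10
Step 9: on WHITE (4,2): turn R to S, flip to black, move to (5,2). |black|=11
Step 10: on BLACK (5,2): turn L to E, flip to white, move to (5,3). |black|=10
Step 11: on WHITE (5,3): turn R to S, flip to black, move to (6,3). |black|=11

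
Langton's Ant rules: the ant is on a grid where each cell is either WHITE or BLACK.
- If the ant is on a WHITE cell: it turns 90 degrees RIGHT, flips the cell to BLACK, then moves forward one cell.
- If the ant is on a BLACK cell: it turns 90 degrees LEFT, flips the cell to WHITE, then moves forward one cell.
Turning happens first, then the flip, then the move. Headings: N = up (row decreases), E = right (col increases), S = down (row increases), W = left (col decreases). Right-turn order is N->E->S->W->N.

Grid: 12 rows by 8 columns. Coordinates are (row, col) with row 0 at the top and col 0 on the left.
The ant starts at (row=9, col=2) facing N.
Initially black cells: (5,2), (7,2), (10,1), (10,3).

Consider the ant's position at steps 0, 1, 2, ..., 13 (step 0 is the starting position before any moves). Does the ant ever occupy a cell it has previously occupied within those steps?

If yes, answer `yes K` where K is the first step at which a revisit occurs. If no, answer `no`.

Step 1: on WHITE (9,2): turn R to E, flip to black, move to (9,3). |black|=5 — new cell
Step 2: on WHITE (9,3): turn R to S, flip to black, move to (10,3). |black|=6 — new cell
Step 3: on BLACK (10,3): turn L to E, flip to white, move to (10,4). |black|=5 — new cell
Step 4: on WHITE (10,4): turn R to S, flip to black, move to (11,4). |black|=6 — new cell
Step 5: on WHITE (11,4): turn R to W, flip to black, move to (11,3). |black|=7 — new cell
Step 6: on WHITE (11,3): turn R to N, flip to black, move to (10,3). |black|=8 — REVISIT

Answer: yes 6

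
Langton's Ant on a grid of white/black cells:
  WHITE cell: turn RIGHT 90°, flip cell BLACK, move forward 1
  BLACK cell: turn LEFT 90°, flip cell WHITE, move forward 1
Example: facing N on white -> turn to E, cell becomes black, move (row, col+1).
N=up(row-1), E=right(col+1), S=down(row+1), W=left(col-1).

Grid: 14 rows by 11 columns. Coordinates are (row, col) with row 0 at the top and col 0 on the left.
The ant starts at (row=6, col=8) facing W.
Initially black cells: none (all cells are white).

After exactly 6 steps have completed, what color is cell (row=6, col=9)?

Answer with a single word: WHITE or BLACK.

Step 1: on WHITE (6,8): turn R to N, flip to black, move to (5,8). |black|=1
Step 2: on WHITE (5,8): turn R to E, flip to black, move to (5,9). |black|=2
Step 3: on WHITE (5,9): turn R to S, flip to black, move to (6,9). |black|=3
Step 4: on WHITE (6,9): turn R to W, flip to black, move to (6,8). |black|=4
Step 5: on BLACK (6,8): turn L to S, flip to white, move to (7,8). |black|=3
Step 6: on WHITE (7,8): turn R to W, flip to black, move to (7,7). |black|=4

Answer: BLACK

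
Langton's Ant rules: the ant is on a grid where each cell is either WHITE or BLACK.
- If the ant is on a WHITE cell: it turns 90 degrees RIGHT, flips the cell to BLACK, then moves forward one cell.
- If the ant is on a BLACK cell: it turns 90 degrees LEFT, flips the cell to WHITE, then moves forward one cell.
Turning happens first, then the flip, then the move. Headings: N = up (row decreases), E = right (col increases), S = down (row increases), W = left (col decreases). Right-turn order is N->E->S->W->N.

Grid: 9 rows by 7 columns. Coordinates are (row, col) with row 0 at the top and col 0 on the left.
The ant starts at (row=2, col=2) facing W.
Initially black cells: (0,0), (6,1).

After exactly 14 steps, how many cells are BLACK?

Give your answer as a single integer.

Answer: 12

Derivation:
Step 1: on WHITE (2,2): turn R to N, flip to black, move to (1,2). |black|=3
Step 2: on WHITE (1,2): turn R to E, flip to black, move to (1,3). |black|=4
Step 3: on WHITE (1,3): turn R to S, flip to black, move to (2,3). |black|=5
Step 4: on WHITE (2,3): turn R to W, flip to black, move to (2,2). |black|=6
Step 5: on BLACK (2,2): turn L to S, flip to white, move to (3,2). |black|=5
Step 6: on WHITE (3,2): turn R to W, flip to black, move to (3,1). |black|=6
Step 7: on WHITE (3,1): turn R to N, flip to black, move to (2,1). |black|=7
Step 8: on WHITE (2,1): turn R to E, flip to black, move to (2,2). |black|=8
Step 9: on WHITE (2,2): turn R to S, flip to black, move to (3,2). |black|=9
Step 10: on BLACK (3,2): turn L to E, flip to white, move to (3,3). |black|=8
Step 11: on WHITE (3,3): turn R to S, flip to black, move to (4,3). |black|=9
Step 12: on WHITE (4,3): turn R to W, flip to black, move to (4,2). |black|=10
Step 13: on WHITE (4,2): turn R to N, flip to black, move to (3,2). |black|=11
Step 14: on WHITE (3,2): turn R to E, flip to black, move to (3,3). |black|=12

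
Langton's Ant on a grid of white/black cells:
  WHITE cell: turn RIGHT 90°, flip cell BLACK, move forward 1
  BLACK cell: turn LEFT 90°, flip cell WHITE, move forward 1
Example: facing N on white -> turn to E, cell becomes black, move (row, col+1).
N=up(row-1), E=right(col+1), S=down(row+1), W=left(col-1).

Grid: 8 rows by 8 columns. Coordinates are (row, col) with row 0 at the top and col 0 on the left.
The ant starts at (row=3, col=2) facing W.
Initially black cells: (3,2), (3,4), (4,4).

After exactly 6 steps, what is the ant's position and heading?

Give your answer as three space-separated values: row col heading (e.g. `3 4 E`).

Step 1: on BLACK (3,2): turn L to S, flip to white, move to (4,2). |black|=2
Step 2: on WHITE (4,2): turn R to W, flip to black, move to (4,1). |black|=3
Step 3: on WHITE (4,1): turn R to N, flip to black, move to (3,1). |black|=4
Step 4: on WHITE (3,1): turn R to E, flip to black, move to (3,2). |black|=5
Step 5: on WHITE (3,2): turn R to S, flip to black, move to (4,2). |black|=6
Step 6: on BLACK (4,2): turn L to E, flip to white, move to (4,3). |black|=5

Answer: 4 3 E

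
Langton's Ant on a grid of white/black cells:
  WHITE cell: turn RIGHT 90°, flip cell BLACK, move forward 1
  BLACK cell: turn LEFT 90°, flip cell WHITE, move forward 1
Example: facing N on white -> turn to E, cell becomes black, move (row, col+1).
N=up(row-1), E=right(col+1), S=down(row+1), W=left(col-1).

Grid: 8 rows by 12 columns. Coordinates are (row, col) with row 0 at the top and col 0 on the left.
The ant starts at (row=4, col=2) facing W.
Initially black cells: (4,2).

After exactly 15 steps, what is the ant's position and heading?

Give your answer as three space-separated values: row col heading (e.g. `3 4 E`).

Answer: 4 3 N

Derivation:
Step 1: on BLACK (4,2): turn L to S, flip to white, move to (5,2). |black|=0
Step 2: on WHITE (5,2): turn R to W, flip to black, move to (5,1). |black|=1
Step 3: on WHITE (5,1): turn R to N, flip to black, move to (4,1). |black|=2
Step 4: on WHITE (4,1): turn R to E, flip to black, move to (4,2). |black|=3
Step 5: on WHITE (4,2): turn R to S, flip to black, move to (5,2). |black|=4
Step 6: on BLACK (5,2): turn L to E, flip to white, move to (5,3). |black|=3
Step 7: on WHITE (5,3): turn R to S, flip to black, move to (6,3). |black|=4
Step 8: on WHITE (6,3): turn R to W, flip to black, move to (6,2). |black|=5
Step 9: on WHITE (6,2): turn R to N, flip to black, move to (5,2). |black|=6
Step 10: on WHITE (5,2): turn R to E, flip to black, move to (5,3). |black|=7
Step 11: on BLACK (5,3): turn L to N, flip to white, move to (4,3). |black|=6
Step 12: on WHITE (4,3): turn R to E, flip to black, move to (4,4). |black|=7
Step 13: on WHITE (4,4): turn R to S, flip to black, move to (5,4). |black|=8
Step 14: on WHITE (5,4): turn R to W, flip to black, move to (5,3). |black|=9
Step 15: on WHITE (5,3): turn R to N, flip to black, move to (4,3). |black|=10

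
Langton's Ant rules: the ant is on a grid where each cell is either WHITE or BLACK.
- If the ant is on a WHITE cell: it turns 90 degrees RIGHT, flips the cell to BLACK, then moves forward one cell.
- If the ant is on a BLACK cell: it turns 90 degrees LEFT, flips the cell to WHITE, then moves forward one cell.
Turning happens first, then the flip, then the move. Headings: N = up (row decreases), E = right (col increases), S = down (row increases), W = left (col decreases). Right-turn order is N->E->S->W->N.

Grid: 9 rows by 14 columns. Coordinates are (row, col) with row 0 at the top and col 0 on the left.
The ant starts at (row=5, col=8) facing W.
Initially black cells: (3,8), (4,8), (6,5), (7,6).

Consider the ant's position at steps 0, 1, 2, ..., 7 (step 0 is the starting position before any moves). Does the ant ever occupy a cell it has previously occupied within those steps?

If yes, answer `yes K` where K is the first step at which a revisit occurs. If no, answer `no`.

Answer: no

Derivation:
Step 1: on WHITE (5,8): turn R to N, flip to black, move to (4,8). |black|=5 — new cell
Step 2: on BLACK (4,8): turn L to W, flip to white, move to (4,7). |black|=4 — new cell
Step 3: on WHITE (4,7): turn R to N, flip to black, move to (3,7). |black|=5 — new cell
Step 4: on WHITE (3,7): turn R to E, flip to black, move to (3,8). |black|=6 — new cell
Step 5: on BLACK (3,8): turn L to N, flip to white, move to (2,8). |black|=5 — new cell
Step 6: on WHITE (2,8): turn R to E, flip to black, move to (2,9). |black|=6 — new cell
Step 7: on WHITE (2,9): turn R to S, flip to black, move to (3,9). |black|=7 — new cell
No revisit within 7 steps.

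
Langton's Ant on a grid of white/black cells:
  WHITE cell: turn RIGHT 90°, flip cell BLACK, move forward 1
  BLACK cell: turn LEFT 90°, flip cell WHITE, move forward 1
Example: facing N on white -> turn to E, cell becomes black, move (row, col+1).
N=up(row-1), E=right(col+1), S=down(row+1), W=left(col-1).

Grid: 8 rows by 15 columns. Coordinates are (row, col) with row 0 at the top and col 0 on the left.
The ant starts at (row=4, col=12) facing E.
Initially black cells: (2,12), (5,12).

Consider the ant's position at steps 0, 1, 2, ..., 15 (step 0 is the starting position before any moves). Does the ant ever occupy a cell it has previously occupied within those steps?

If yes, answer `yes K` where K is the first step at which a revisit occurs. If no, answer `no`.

Step 1: on WHITE (4,12): turn R to S, flip to black, move to (5,12). |black|=3 — new cell
Step 2: on BLACK (5,12): turn L to E, flip to white, move to (5,13). |black|=2 — new cell
Step 3: on WHITE (5,13): turn R to S, flip to black, move to (6,13). |black|=3 — new cell
Step 4: on WHITE (6,13): turn R to W, flip to black, move to (6,12). |black|=4 — new cell
Step 5: on WHITE (6,12): turn R to N, flip to black, move to (5,12). |black|=5 — REVISIT

Answer: yes 5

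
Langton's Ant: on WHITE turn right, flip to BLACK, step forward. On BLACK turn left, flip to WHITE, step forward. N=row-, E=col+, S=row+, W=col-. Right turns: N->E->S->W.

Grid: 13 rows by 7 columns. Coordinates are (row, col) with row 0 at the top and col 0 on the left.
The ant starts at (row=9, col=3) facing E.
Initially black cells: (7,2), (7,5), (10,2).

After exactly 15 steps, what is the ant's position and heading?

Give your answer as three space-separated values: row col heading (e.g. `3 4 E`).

Step 1: on WHITE (9,3): turn R to S, flip to black, move to (10,3). |black|=4
Step 2: on WHITE (10,3): turn R to W, flip to black, move to (10,2). |black|=5
Step 3: on BLACK (10,2): turn L to S, flip to white, move to (11,2). |black|=4
Step 4: on WHITE (11,2): turn R to W, flip to black, move to (11,1). |black|=5
Step 5: on WHITE (11,1): turn R to N, flip to black, move to (10,1). |black|=6
Step 6: on WHITE (10,1): turn R to E, flip to black, move to (10,2). |black|=7
Step 7: on WHITE (10,2): turn R to S, flip to black, move to (11,2). |black|=8
Step 8: on BLACK (11,2): turn L to E, flip to white, move to (11,3). |black|=7
Step 9: on WHITE (11,3): turn R to S, flip to black, move to (12,3). |black|=8
Step 10: on WHITE (12,3): turn R to W, flip to black, move to (12,2). |black|=9
Step 11: on WHITE (12,2): turn R to N, flip to black, move to (11,2). |black|=10
Step 12: on WHITE (11,2): turn R to E, flip to black, move to (11,3). |black|=11
Step 13: on BLACK (11,3): turn L to N, flip to white, move to (10,3). |black|=10
Step 14: on BLACK (10,3): turn L to W, flip to white, move to (10,2). |black|=9
Step 15: on BLACK (10,2): turn L to S, flip to white, move to (11,2). |black|=8

Answer: 11 2 S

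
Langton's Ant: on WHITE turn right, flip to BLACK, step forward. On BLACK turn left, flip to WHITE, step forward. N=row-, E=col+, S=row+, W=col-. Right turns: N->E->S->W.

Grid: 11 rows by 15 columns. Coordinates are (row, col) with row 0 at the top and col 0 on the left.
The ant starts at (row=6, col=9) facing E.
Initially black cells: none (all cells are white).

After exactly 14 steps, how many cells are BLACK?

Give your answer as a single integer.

Step 1: on WHITE (6,9): turn R to S, flip to black, move to (7,9). |black|=1
Step 2: on WHITE (7,9): turn R to W, flip to black, move to (7,8). |black|=2
Step 3: on WHITE (7,8): turn R to N, flip to black, move to (6,8). |black|=3
Step 4: on WHITE (6,8): turn R to E, flip to black, move to (6,9). |black|=4
Step 5: on BLACK (6,9): turn L to N, flip to white, move to (5,9). |black|=3
Step 6: on WHITE (5,9): turn R to E, flip to black, move to (5,10). |black|=4
Step 7: on WHITE (5,10): turn R to S, flip to black, move to (6,10). |black|=5
Step 8: on WHITE (6,10): turn R to W, flip to black, move to (6,9). |black|=6
Step 9: on WHITE (6,9): turn R to N, flip to black, move to (5,9). |black|=7
Step 10: on BLACK (5,9): turn L to W, flip to white, move to (5,8). |black|=6
Step 11: on WHITE (5,8): turn R to N, flip to black, move to (4,8). |black|=7
Step 12: on WHITE (4,8): turn R to E, flip to black, move to (4,9). |black|=8
Step 13: on WHITE (4,9): turn R to S, flip to black, move to (5,9). |black|=9
Step 14: on WHITE (5,9): turn R to W, flip to black, move to (5,8). |black|=10

Answer: 10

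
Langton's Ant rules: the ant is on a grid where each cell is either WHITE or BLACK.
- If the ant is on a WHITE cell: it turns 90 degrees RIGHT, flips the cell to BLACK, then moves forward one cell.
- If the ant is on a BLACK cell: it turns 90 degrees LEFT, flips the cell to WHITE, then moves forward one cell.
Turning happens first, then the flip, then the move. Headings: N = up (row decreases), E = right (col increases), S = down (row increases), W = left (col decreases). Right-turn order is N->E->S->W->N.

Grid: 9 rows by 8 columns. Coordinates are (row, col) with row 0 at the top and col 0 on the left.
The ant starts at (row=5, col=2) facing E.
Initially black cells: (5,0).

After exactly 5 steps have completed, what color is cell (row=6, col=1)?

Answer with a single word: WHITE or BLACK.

Step 1: on WHITE (5,2): turn R to S, flip to black, move to (6,2). |black|=2
Step 2: on WHITE (6,2): turn R to W, flip to black, move to (6,1). |black|=3
Step 3: on WHITE (6,1): turn R to N, flip to black, move to (5,1). |black|=4
Step 4: on WHITE (5,1): turn R to E, flip to black, move to (5,2). |black|=5
Step 5: on BLACK (5,2): turn L to N, flip to white, move to (4,2). |black|=4

Answer: BLACK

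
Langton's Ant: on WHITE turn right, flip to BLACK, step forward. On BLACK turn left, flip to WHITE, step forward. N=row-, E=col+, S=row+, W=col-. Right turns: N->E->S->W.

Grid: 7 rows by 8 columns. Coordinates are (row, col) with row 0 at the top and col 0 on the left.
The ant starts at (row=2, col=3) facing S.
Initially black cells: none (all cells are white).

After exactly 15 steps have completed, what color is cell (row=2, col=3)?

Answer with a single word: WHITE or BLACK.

Answer: BLACK

Derivation:
Step 1: on WHITE (2,3): turn R to W, flip to black, move to (2,2). |black|=1
Step 2: on WHITE (2,2): turn R to N, flip to black, move to (1,2). |black|=2
Step 3: on WHITE (1,2): turn R to E, flip to black, move to (1,3). |black|=3
Step 4: on WHITE (1,3): turn R to S, flip to black, move to (2,3). |black|=4
Step 5: on BLACK (2,3): turn L to E, flip to white, move to (2,4). |black|=3
Step 6: on WHITE (2,4): turn R to S, flip to black, move to (3,4). |black|=4
Step 7: on WHITE (3,4): turn R to W, flip to black, move to (3,3). |black|=5
Step 8: on WHITE (3,3): turn R to N, flip to black, move to (2,3). |black|=6
Step 9: on WHITE (2,3): turn R to E, flip to black, move to (2,4). |black|=7
Step 10: on BLACK (2,4): turn L to N, flip to white, move to (1,4). |black|=6
Step 11: on WHITE (1,4): turn R to E, flip to black, move to (1,5). |black|=7
Step 12: on WHITE (1,5): turn R to S, flip to black, move to (2,5). |black|=8
Step 13: on WHITE (2,5): turn R to W, flip to black, move to (2,4). |black|=9
Step 14: on WHITE (2,4): turn R to N, flip to black, move to (1,4). |black|=10
Step 15: on BLACK (1,4): turn L to W, flip to white, move to (1,3). |black|=9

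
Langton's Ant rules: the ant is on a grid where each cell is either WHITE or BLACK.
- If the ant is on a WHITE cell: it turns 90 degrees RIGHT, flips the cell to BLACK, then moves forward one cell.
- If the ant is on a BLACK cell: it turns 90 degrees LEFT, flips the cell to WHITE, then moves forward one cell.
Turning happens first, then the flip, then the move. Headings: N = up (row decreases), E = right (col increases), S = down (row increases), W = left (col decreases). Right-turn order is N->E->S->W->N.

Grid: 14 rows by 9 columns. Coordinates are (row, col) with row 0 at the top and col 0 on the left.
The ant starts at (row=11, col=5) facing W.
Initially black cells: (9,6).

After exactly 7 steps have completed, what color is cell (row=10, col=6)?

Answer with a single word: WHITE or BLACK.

Step 1: on WHITE (11,5): turn R to N, flip to black, move to (10,5). |black|=2
Step 2: on WHITE (10,5): turn R to E, flip to black, move to (10,6). |black|=3
Step 3: on WHITE (10,6): turn R to S, flip to black, move to (11,6). |black|=4
Step 4: on WHITE (11,6): turn R to W, flip to black, move to (11,5). |black|=5
Step 5: on BLACK (11,5): turn L to S, flip to white, move to (12,5). |black|=4
Step 6: on WHITE (12,5): turn R to W, flip to black, move to (12,4). |black|=5
Step 7: on WHITE (12,4): turn R to N, flip to black, move to (11,4). |black|=6

Answer: BLACK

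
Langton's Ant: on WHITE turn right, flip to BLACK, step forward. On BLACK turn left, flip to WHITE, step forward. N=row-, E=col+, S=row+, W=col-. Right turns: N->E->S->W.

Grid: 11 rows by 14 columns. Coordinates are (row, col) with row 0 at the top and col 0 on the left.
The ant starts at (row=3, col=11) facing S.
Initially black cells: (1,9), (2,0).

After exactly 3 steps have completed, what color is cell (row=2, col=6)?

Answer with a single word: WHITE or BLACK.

Answer: WHITE

Derivation:
Step 1: on WHITE (3,11): turn R to W, flip to black, move to (3,10). |black|=3
Step 2: on WHITE (3,10): turn R to N, flip to black, move to (2,10). |black|=4
Step 3: on WHITE (2,10): turn R to E, flip to black, move to (2,11). |black|=5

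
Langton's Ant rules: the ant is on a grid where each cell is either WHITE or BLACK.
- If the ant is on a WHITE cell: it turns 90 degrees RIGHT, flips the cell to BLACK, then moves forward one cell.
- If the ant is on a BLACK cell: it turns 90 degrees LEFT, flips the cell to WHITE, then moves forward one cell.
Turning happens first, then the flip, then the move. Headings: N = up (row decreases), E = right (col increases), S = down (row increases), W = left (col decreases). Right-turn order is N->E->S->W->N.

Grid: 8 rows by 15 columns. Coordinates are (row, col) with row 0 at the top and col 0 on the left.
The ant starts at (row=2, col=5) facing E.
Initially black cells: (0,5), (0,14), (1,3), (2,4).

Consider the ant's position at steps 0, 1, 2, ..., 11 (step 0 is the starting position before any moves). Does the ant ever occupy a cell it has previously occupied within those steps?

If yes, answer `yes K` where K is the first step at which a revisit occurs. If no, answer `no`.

Answer: yes 9

Derivation:
Step 1: on WHITE (2,5): turn R to S, flip to black, move to (3,5). |black|=5 — new cell
Step 2: on WHITE (3,5): turn R to W, flip to black, move to (3,4). |black|=6 — new cell
Step 3: on WHITE (3,4): turn R to N, flip to black, move to (2,4). |black|=7 — new cell
Step 4: on BLACK (2,4): turn L to W, flip to white, move to (2,3). |black|=6 — new cell
Step 5: on WHITE (2,3): turn R to N, flip to black, move to (1,3). |black|=7 — new cell
Step 6: on BLACK (1,3): turn L to W, flip to white, move to (1,2). |black|=6 — new cell
Step 7: on WHITE (1,2): turn R to N, flip to black, move to (0,2). |black|=7 — new cell
Step 8: on WHITE (0,2): turn R to E, flip to black, move to (0,3). |black|=8 — new cell
Step 9: on WHITE (0,3): turn R to S, flip to black, move to (1,3). |black|=9 — REVISIT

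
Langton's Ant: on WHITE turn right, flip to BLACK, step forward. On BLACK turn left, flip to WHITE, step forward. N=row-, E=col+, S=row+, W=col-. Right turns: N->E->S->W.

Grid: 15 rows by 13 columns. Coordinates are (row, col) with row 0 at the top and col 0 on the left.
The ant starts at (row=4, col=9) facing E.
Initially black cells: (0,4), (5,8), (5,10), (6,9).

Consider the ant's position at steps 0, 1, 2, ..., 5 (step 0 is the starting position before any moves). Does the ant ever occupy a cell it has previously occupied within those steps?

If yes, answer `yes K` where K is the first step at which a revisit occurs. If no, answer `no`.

Answer: no

Derivation:
Step 1: on WHITE (4,9): turn R to S, flip to black, move to (5,9). |black|=5 — new cell
Step 2: on WHITE (5,9): turn R to W, flip to black, move to (5,8). |black|=6 — new cell
Step 3: on BLACK (5,8): turn L to S, flip to white, move to (6,8). |black|=5 — new cell
Step 4: on WHITE (6,8): turn R to W, flip to black, move to (6,7). |black|=6 — new cell
Step 5: on WHITE (6,7): turn R to N, flip to black, move to (5,7). |black|=7 — new cell
No revisit within 5 steps.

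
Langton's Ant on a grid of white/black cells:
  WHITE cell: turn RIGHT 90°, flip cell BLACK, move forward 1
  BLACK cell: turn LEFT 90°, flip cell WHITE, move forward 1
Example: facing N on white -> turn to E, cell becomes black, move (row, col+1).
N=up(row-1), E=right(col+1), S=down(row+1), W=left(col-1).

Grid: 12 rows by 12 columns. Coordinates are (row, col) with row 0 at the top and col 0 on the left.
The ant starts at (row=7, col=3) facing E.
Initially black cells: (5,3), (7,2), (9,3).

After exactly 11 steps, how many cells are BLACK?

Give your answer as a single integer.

Step 1: on WHITE (7,3): turn R to S, flip to black, move to (8,3). |black|=4
Step 2: on WHITE (8,3): turn R to W, flip to black, move to (8,2). |black|=5
Step 3: on WHITE (8,2): turn R to N, flip to black, move to (7,2). |black|=6
Step 4: on BLACK (7,2): turn L to W, flip to white, move to (7,1). |black|=5
Step 5: on WHITE (7,1): turn R to N, flip to black, move to (6,1). |black|=6
Step 6: on WHITE (6,1): turn R to E, flip to black, move to (6,2). |black|=7
Step 7: on WHITE (6,2): turn R to S, flip to black, move to (7,2). |black|=8
Step 8: on WHITE (7,2): turn R to W, flip to black, move to (7,1). |black|=9
Step 9: on BLACK (7,1): turn L to S, flip to white, move to (8,1). |black|=8
Step 10: on WHITE (8,1): turn R to W, flip to black, move to (8,0). |black|=9
Step 11: on WHITE (8,0): turn R to N, flip to black, move to (7,0). |black|=10

Answer: 10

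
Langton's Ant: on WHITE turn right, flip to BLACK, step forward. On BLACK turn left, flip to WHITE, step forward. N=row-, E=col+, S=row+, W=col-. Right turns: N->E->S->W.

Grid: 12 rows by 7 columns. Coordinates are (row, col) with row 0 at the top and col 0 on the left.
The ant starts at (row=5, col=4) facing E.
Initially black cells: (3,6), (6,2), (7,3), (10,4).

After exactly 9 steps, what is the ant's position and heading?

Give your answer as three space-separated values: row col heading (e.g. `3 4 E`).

Step 1: on WHITE (5,4): turn R to S, flip to black, move to (6,4). |black|=5
Step 2: on WHITE (6,4): turn R to W, flip to black, move to (6,3). |black|=6
Step 3: on WHITE (6,3): turn R to N, flip to black, move to (5,3). |black|=7
Step 4: on WHITE (5,3): turn R to E, flip to black, move to (5,4). |black|=8
Step 5: on BLACK (5,4): turn L to N, flip to white, move to (4,4). |black|=7
Step 6: on WHITE (4,4): turn R to E, flip to black, move to (4,5). |black|=8
Step 7: on WHITE (4,5): turn R to S, flip to black, move to (5,5). |black|=9
Step 8: on WHITE (5,5): turn R to W, flip to black, move to (5,4). |black|=10
Step 9: on WHITE (5,4): turn R to N, flip to black, move to (4,4). |black|=11

Answer: 4 4 N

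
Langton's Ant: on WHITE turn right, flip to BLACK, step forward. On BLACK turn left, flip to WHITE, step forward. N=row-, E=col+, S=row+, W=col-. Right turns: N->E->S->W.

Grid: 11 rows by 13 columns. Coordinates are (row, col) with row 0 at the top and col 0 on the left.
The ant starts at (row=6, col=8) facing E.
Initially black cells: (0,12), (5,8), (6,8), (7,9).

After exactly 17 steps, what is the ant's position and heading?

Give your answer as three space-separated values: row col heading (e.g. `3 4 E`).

Step 1: on BLACK (6,8): turn L to N, flip to white, move to (5,8). |black|=3
Step 2: on BLACK (5,8): turn L to W, flip to white, move to (5,7). |black|=2
Step 3: on WHITE (5,7): turn R to N, flip to black, move to (4,7). |black|=3
Step 4: on WHITE (4,7): turn R to E, flip to black, move to (4,8). |black|=4
Step 5: on WHITE (4,8): turn R to S, flip to black, move to (5,8). |black|=5
Step 6: on WHITE (5,8): turn R to W, flip to black, move to (5,7). |black|=6
Step 7: on BLACK (5,7): turn L to S, flip to white, move to (6,7). |black|=5
Step 8: on WHITE (6,7): turn R to W, flip to black, move to (6,6). |black|=6
Step 9: on WHITE (6,6): turn R to N, flip to black, move to (5,6). |black|=7
Step 10: on WHITE (5,6): turn R to E, flip to black, move to (5,7). |black|=8
Step 11: on WHITE (5,7): turn R to S, flip to black, move to (6,7). |black|=9
Step 12: on BLACK (6,7): turn L to E, flip to white, move to (6,8). |black|=8
Step 13: on WHITE (6,8): turn R to S, flip to black, move to (7,8). |black|=9
Step 14: on WHITE (7,8): turn R to W, flip to black, move to (7,7). |black|=10
Step 15: on WHITE (7,7): turn R to N, flip to black, move to (6,7). |black|=11
Step 16: on WHITE (6,7): turn R to E, flip to black, move to (6,8). |black|=12
Step 17: on BLACK (6,8): turn L to N, flip to white, move to (5,8). |black|=11

Answer: 5 8 N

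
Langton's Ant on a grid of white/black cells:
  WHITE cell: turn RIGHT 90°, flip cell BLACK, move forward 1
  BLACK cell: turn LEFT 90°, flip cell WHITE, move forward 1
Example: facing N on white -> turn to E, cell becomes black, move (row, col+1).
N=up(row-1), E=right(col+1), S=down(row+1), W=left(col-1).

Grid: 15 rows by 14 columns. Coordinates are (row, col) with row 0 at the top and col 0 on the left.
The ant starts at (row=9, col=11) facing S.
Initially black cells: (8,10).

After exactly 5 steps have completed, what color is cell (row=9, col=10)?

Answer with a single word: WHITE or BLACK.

Answer: BLACK

Derivation:
Step 1: on WHITE (9,11): turn R to W, flip to black, move to (9,10). |black|=2
Step 2: on WHITE (9,10): turn R to N, flip to black, move to (8,10). |black|=3
Step 3: on BLACK (8,10): turn L to W, flip to white, move to (8,9). |black|=2
Step 4: on WHITE (8,9): turn R to N, flip to black, move to (7,9). |black|=3
Step 5: on WHITE (7,9): turn R to E, flip to black, move to (7,10). |black|=4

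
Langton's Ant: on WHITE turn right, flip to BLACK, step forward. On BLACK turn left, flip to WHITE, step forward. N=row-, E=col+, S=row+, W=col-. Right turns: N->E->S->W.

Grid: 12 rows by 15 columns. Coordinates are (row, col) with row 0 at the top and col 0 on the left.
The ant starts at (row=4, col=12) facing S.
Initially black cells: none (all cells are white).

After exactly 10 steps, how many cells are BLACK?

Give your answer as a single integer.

Step 1: on WHITE (4,12): turn R to W, flip to black, move to (4,11). |black|=1
Step 2: on WHITE (4,11): turn R to N, flip to black, move to (3,11). |black|=2
Step 3: on WHITE (3,11): turn R to E, flip to black, move to (3,12). |black|=3
Step 4: on WHITE (3,12): turn R to S, flip to black, move to (4,12). |black|=4
Step 5: on BLACK (4,12): turn L to E, flip to white, move to (4,13). |black|=3
Step 6: on WHITE (4,13): turn R to S, flip to black, move to (5,13). |black|=4
Step 7: on WHITE (5,13): turn R to W, flip to black, move to (5,12). |black|=5
Step 8: on WHITE (5,12): turn R to N, flip to black, move to (4,12). |black|=6
Step 9: on WHITE (4,12): turn R to E, flip to black, move to (4,13). |black|=7
Step 10: on BLACK (4,13): turn L to N, flip to white, move to (3,13). |black|=6

Answer: 6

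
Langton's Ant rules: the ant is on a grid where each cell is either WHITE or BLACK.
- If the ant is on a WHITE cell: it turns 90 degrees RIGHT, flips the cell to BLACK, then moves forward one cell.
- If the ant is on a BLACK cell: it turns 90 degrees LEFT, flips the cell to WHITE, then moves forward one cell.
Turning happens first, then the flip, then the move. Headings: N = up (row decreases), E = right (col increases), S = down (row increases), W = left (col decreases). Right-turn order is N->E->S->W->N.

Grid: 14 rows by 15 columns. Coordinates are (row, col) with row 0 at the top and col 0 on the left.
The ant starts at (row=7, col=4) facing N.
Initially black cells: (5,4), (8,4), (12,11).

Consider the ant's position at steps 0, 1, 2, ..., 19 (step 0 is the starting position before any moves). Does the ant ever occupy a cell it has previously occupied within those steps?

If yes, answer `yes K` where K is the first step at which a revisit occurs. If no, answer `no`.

Answer: yes 7

Derivation:
Step 1: on WHITE (7,4): turn R to E, flip to black, move to (7,5). |black|=4 — new cell
Step 2: on WHITE (7,5): turn R to S, flip to black, move to (8,5). |black|=5 — new cell
Step 3: on WHITE (8,5): turn R to W, flip to black, move to (8,4). |black|=6 — new cell
Step 4: on BLACK (8,4): turn L to S, flip to white, move to (9,4). |black|=5 — new cell
Step 5: on WHITE (9,4): turn R to W, flip to black, move to (9,3). |black|=6 — new cell
Step 6: on WHITE (9,3): turn R to N, flip to black, move to (8,3). |black|=7 — new cell
Step 7: on WHITE (8,3): turn R to E, flip to black, move to (8,4). |black|=8 — REVISIT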